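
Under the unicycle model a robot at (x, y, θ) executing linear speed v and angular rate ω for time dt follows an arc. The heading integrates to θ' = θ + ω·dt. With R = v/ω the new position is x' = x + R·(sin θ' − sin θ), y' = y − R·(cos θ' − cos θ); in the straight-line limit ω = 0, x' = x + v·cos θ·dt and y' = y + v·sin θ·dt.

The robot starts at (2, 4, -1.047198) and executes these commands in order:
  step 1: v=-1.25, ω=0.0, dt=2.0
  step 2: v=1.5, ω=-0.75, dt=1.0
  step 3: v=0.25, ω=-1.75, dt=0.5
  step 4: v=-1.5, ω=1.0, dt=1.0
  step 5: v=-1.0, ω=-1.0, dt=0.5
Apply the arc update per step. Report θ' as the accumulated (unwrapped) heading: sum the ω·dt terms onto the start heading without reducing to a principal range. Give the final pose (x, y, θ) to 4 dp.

step 1: θ'=-1.0472 (straight) → pose (0.7500, 6.1651, -1.0472)
step 2: θ'=-1.7972 (R=-2.0000) → pose (0.9669, 4.7161, -1.7972)
step 3: θ'=-2.6722 (R=-0.1429) → pose (0.8923, 4.6208, -2.6722)
step 4: θ'=-1.6722 (R=-1.5000) → pose (1.7061, 5.8067, -1.6722)
step 5: θ'=-2.1722 (R=1.0000) → pose (1.8764, 6.2713, -2.1722)

(1.8764, 6.2713, -2.1722)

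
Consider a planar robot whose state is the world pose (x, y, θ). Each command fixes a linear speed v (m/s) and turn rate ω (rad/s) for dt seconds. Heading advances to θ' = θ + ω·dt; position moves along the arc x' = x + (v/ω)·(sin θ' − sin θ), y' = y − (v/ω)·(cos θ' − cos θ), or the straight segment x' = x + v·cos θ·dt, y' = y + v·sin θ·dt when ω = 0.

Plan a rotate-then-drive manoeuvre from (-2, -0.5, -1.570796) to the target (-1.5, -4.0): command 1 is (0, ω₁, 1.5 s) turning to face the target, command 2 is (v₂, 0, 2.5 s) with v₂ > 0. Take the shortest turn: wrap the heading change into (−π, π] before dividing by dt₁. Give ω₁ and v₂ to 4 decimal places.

ω₁ = 0.0946, v₂ = 1.4142

heading to target = atan2(-4−-0.5, -1.5−-2) = -1.4289
Δθ = wrap(-1.4289 − -1.5708) = 0.1419; ω₁ = Δθ/dt₁ = 0.0946
distance = √((-1.5−-2)² + (-4−-0.5)²) = 3.5355; v₂ = distance/dt₂ = 1.4142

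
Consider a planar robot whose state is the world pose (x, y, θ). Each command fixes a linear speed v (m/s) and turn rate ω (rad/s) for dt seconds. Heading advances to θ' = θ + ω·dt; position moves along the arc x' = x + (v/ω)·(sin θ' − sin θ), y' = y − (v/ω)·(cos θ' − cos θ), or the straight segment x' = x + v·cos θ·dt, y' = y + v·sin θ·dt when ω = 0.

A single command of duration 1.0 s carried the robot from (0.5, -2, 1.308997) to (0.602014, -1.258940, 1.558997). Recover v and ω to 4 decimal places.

Δθ = 1.558997 − 1.308997 = 0.250000
ω = Δθ/dt = 0.250000/1.0 = 0.2500
R = −Δy/(cos θ' − cos θ) = 3.0000
v = R·ω = 3.0000·0.2500 = 0.7500

v = 0.7500, ω = 0.2500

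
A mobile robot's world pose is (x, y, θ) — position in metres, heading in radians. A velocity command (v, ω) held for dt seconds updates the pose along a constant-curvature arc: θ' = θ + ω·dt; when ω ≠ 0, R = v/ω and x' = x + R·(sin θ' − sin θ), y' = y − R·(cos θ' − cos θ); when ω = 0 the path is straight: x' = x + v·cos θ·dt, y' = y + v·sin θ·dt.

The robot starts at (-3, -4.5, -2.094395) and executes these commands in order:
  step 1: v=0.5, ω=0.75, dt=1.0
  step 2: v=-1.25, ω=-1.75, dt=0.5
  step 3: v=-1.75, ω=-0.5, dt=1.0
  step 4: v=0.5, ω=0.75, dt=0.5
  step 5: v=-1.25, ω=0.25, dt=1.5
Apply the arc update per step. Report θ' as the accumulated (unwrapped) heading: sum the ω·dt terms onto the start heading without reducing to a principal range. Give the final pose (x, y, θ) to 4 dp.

(-0.7631, -1.9021, -1.9694)

step 1: θ'=-1.3444 (R=0.6667) → pose (-3.0723, -4.9830, -1.3444)
step 2: θ'=-2.2194 (R=0.7143) → pose (-2.9455, -4.3912, -2.2194)
step 3: θ'=-2.7194 (R=3.5000) → pose (-1.5904, -3.3127, -2.7194)
step 4: θ'=-2.3444 (R=0.6667) → pose (-1.7942, -3.4551, -2.3444)
step 5: θ'=-1.9694 (R=-5.0000) → pose (-0.7631, -1.9021, -1.9694)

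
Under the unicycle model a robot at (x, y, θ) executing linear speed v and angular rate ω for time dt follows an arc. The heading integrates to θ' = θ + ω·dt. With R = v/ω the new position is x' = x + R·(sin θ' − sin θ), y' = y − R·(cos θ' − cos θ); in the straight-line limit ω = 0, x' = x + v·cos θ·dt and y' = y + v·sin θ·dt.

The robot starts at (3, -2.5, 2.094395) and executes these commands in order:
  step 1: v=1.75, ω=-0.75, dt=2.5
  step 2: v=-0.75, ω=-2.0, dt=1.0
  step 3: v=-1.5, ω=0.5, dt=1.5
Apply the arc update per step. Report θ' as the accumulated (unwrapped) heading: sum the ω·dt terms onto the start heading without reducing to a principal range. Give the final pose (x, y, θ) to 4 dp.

(3.7031, 3.5559, -1.0306)

step 1: θ'=0.2194 (R=-2.3333) → pose (4.5129, 0.9441, 0.2194)
step 2: θ'=-1.7806 (R=0.3750) → pose (4.0645, 1.3882, -1.7806)
step 3: θ'=-1.0306 (R=-3.0000) → pose (3.7031, 3.5559, -1.0306)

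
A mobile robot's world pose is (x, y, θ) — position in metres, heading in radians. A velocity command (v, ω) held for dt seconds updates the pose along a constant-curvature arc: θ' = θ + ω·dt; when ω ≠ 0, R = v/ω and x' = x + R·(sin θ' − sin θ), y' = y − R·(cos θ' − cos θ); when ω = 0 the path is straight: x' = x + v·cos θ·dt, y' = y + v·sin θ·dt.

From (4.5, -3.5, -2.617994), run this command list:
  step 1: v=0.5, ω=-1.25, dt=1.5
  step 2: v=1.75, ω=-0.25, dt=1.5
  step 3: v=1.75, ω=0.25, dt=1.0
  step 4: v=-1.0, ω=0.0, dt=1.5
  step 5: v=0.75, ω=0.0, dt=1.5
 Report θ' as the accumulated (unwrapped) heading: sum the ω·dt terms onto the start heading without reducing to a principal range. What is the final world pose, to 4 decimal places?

step 1: θ'=-4.4930 (R=-0.4000) → pose (3.9096, -3.2406, -4.4930)
step 2: θ'=-4.8680 (R=-7.0000) → pose (3.8264, -0.6323, -4.8680)
step 3: θ'=-4.6180 (R=7.0000) → pose (3.8798, 1.1123, -4.6180)
step 4: θ'=-4.6180 (straight) → pose (4.0212, -0.3810, -4.6180)
step 5: θ'=-4.6180 (straight) → pose (3.9151, 0.7390, -4.6180)

(3.9151, 0.7390, -4.6180)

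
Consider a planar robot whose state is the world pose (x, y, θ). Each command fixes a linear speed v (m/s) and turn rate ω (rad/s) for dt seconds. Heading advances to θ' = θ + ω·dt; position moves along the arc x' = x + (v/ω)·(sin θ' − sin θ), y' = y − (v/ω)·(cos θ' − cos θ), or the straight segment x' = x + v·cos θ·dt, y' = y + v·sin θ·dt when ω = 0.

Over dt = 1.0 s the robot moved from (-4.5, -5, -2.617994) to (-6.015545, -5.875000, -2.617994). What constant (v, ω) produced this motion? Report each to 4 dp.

v = 1.7500, ω = 0.0000

Δθ = -2.617994 − -2.617994 = 0.000000
ω = Δθ/dt = 0.000000/1.0 = 0.0000
ω = 0 → v = (Δx·cos θ + Δy·sin θ)/dt = 1.7500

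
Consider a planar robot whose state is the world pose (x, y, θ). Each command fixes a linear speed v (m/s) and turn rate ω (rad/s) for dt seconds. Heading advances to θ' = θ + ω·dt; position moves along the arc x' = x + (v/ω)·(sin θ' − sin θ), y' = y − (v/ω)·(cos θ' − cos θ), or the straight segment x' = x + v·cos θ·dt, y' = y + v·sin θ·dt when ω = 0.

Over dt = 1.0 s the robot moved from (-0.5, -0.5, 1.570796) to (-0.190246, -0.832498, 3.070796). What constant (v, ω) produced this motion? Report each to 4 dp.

Δθ = 3.070796 − 1.570796 = 1.500000
ω = Δθ/dt = 1.500000/1.0 = 1.5000
R = −Δy/(cos θ' − cos θ) = -0.3333
v = R·ω = -0.3333·1.5000 = -0.5000

v = -0.5000, ω = 1.5000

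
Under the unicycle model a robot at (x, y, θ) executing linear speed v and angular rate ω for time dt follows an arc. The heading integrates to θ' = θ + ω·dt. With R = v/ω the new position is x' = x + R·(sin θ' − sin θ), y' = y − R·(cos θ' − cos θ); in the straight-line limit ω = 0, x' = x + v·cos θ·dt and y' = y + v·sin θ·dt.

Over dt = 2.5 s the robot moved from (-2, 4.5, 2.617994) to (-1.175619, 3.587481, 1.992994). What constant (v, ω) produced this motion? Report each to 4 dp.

Δθ = 1.992994 − 2.617994 = -0.625000
ω = Δθ/dt = -0.625000/2.5 = -0.2500
R = −Δy/(cos θ' − cos θ) = 2.0000
v = R·ω = 2.0000·-0.2500 = -0.5000

v = -0.5000, ω = -0.2500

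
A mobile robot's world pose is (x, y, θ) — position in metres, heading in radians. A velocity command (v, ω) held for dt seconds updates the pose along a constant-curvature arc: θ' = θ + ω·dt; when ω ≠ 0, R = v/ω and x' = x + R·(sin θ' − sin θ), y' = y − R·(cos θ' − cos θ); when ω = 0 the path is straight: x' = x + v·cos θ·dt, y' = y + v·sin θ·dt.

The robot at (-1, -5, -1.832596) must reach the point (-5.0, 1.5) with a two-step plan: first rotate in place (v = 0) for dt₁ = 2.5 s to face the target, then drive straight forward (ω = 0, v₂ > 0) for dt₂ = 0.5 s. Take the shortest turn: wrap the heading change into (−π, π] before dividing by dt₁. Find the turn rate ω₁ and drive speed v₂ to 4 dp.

heading to target = atan2(1.5−-5, -5−-1) = 2.1225
Δθ = wrap(2.1225 − -1.8326) = -2.3281; ω₁ = Δθ/dt₁ = -0.9313
distance = √((-5−-1)² + (1.5−-5)²) = 7.6322; v₂ = distance/dt₂ = 15.2643

ω₁ = -0.9313, v₂ = 15.2643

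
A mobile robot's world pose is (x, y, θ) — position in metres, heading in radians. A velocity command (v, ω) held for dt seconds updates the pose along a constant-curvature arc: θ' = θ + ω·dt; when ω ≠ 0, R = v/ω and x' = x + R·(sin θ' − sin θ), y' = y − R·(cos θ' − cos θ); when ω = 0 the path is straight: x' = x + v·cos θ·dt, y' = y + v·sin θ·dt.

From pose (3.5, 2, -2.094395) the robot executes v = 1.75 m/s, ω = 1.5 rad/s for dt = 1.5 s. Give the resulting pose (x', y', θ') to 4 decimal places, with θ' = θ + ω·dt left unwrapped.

(4.6912, 0.2641, 0.1556)

θ' = -2.0944 + 1.5·1.5 = 0.1556
R = v/ω = 1.75/1.5 = 1.1667
x' = 3.5 + 1.1667·(sin 0.1556 − sin -2.0944) = 4.6912
y' = 2 − 1.1667·(cos 0.1556 − cos -2.0944) = 0.2641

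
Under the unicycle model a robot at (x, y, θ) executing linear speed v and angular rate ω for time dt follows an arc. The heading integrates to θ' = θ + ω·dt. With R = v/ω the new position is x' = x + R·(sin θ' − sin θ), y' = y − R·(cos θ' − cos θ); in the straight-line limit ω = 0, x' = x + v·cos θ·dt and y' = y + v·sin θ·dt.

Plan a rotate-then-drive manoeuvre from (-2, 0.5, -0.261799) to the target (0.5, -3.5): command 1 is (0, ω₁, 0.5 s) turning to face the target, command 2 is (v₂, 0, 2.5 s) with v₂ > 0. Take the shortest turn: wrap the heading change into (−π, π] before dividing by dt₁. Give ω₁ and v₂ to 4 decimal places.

ω₁ = -1.5008, v₂ = 1.8868

heading to target = atan2(-3.5−0.5, 0.5−-2) = -1.0122
Δθ = wrap(-1.0122 − -0.2618) = -0.7504; ω₁ = Δθ/dt₁ = -1.5008
distance = √((0.5−-2)² + (-3.5−0.5)²) = 4.7170; v₂ = distance/dt₂ = 1.8868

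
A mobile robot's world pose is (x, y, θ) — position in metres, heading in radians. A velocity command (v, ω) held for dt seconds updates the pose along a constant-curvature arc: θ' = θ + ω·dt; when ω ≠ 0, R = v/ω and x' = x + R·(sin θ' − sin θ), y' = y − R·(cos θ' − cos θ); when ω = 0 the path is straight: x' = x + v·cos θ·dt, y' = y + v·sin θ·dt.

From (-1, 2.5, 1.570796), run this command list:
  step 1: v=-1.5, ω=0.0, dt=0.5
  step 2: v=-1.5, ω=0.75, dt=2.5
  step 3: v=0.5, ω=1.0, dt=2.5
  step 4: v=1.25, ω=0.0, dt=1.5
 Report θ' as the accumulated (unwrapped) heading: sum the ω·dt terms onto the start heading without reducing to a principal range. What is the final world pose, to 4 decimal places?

(3.3526, -1.7277, 5.9458)

step 1: θ'=1.5708 (straight) → pose (-1.0000, 1.7500, 1.5708)
step 2: θ'=3.4458 (R=-2.0000) → pose (1.5991, -0.1582, 3.4458)
step 3: θ'=5.9458 (R=0.5000) → pose (1.5833, -1.1070, 5.9458)
step 4: θ'=5.9458 (straight) → pose (3.3526, -1.7277, 5.9458)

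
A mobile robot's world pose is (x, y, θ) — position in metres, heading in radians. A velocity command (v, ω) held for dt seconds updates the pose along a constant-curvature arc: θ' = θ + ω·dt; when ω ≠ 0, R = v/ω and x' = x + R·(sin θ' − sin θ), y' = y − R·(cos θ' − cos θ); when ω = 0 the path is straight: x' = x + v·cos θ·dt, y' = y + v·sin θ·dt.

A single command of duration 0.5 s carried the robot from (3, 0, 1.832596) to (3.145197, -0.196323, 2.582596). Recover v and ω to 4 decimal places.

Δθ = 2.582596 − 1.832596 = 0.750000
ω = Δθ/dt = 0.750000/0.5 = 1.5000
R = −Δy/(cos θ' − cos θ) = -0.3333
v = R·ω = -0.3333·1.5000 = -0.5000

v = -0.5000, ω = 1.5000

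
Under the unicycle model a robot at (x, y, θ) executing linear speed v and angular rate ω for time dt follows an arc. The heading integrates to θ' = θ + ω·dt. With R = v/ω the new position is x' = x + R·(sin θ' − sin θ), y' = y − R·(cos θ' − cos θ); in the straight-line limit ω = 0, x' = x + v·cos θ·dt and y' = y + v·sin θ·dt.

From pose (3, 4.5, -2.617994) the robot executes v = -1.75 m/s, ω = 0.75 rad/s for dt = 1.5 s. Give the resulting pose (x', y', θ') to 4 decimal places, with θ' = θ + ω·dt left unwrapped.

θ' = -2.6180 + 0.75·1.5 = -1.4930
R = v/ω = -1.75/0.75 = -2.3333
x' = 3 + -2.3333·(sin -1.4930 − sin -2.6180) = 4.1596
y' = 4.5 − -2.3333·(cos -1.4930 − cos -2.6180) = 6.7021

(4.1596, 6.7021, -1.4930)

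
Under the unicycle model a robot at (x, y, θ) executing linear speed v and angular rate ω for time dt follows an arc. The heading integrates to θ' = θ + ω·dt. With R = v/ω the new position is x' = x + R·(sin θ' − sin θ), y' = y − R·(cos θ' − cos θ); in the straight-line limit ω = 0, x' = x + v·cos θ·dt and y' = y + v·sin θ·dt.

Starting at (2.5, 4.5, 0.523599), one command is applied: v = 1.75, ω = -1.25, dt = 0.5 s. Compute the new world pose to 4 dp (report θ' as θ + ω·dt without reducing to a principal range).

(3.3417, 4.6804, -0.1014)

θ' = 0.5236 + -1.25·0.5 = -0.1014
R = v/ω = 1.75/-1.25 = -1.4000
x' = 2.5 + -1.4000·(sin -0.1014 − sin 0.5236) = 3.3417
y' = 4.5 − -1.4000·(cos -0.1014 − cos 0.5236) = 4.6804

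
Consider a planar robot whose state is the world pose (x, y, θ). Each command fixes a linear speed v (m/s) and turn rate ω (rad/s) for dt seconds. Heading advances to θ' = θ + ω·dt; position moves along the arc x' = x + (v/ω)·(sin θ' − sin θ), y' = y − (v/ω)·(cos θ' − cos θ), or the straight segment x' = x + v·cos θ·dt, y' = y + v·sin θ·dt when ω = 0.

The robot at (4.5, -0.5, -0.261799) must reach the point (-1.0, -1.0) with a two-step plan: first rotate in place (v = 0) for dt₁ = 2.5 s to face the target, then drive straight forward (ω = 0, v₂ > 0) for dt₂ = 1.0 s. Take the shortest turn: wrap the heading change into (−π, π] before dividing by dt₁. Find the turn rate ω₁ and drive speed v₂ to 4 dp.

ω₁ = -1.1157, v₂ = 5.5227

heading to target = atan2(-1−-0.5, -1−4.5) = -3.0509
Δθ = wrap(-3.0509 − -0.2618) = -2.7891; ω₁ = Δθ/dt₁ = -1.1157
distance = √((-1−4.5)² + (-1−-0.5)²) = 5.5227; v₂ = distance/dt₂ = 5.5227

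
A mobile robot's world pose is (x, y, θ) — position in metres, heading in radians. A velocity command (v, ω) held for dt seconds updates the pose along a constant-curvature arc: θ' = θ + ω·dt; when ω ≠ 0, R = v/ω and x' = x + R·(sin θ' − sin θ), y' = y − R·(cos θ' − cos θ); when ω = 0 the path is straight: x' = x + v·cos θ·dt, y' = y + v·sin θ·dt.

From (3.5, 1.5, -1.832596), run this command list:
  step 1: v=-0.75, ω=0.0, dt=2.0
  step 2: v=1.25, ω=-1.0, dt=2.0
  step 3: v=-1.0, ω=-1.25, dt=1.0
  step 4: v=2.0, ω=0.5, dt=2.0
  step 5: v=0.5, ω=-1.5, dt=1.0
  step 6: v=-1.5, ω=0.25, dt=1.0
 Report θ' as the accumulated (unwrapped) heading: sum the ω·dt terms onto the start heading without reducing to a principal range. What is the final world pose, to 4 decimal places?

(0.6637, 4.5580, -5.3326)

step 1: θ'=-1.8326 (straight) → pose (3.8882, 2.9489, -1.8326)
step 2: θ'=-3.8326 (R=-1.2500) → pose (1.8842, 2.3092, -3.8326)
step 3: θ'=-5.0826 (R=0.8000) → pose (2.1201, 1.4032, -5.0826)
step 4: θ'=-4.0826 (R=4.0000) → pose (1.6237, 5.2064, -4.0826)
step 5: θ'=-5.5826 (R=-0.3333) → pose (1.6782, 5.6575, -5.5826)
step 6: θ'=-5.3326 (R=-6.0000) → pose (0.6637, 4.5580, -5.3326)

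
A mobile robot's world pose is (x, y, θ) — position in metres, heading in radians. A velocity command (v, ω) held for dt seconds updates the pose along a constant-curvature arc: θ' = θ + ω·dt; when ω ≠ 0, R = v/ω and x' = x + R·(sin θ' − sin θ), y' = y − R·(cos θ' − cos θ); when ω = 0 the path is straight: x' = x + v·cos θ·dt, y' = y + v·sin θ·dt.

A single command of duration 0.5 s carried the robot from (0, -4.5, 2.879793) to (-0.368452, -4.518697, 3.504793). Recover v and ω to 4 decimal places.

v = 0.7500, ω = 1.2500

Δθ = 3.504793 − 2.879793 = 0.625000
ω = Δθ/dt = 0.625000/0.5 = 1.2500
R = Δx/(sin θ' − sin θ) = 0.6000
v = R·ω = 0.6000·1.2500 = 0.7500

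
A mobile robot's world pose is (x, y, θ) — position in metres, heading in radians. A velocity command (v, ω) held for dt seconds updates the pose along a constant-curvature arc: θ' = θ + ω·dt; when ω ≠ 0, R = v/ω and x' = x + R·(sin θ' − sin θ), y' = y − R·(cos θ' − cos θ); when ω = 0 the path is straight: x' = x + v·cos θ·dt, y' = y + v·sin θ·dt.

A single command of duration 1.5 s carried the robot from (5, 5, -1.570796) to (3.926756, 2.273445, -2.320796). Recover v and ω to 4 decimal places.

v = 2.0000, ω = -0.5000

Δθ = -2.320796 − -1.570796 = -0.750000
ω = Δθ/dt = -0.750000/1.5 = -0.5000
R = −Δy/(cos θ' − cos θ) = -4.0000
v = R·ω = -4.0000·-0.5000 = 2.0000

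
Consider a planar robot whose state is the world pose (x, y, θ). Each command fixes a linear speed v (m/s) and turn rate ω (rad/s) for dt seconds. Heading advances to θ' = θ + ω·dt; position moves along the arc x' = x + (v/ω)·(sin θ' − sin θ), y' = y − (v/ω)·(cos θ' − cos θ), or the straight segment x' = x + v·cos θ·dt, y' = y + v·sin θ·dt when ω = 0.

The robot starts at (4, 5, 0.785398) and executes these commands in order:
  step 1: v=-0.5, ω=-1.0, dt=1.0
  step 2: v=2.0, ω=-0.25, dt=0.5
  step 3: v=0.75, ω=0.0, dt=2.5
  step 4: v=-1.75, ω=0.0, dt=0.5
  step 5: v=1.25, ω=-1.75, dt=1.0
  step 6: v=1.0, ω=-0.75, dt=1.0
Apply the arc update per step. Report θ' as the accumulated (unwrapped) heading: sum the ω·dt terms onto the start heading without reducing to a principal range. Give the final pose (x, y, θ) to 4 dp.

(5.0651, 2.6190, -2.8396)

step 1: θ'=-0.2146 (R=0.5000) → pose (3.5400, 4.8650, -0.2146)
step 2: θ'=-0.3396 (R=-8.0000) → pose (4.5012, 4.5916, -0.3396)
step 3: θ'=-0.3396 (straight) → pose (6.2691, 3.9670, -0.3396)
step 4: θ'=-0.3396 (straight) → pose (5.4441, 4.2585, -0.3396)
step 5: θ'=-2.0896 (R=-0.7143) → pose (5.8264, 3.2309, -2.0896)
step 6: θ'=-2.8396 (R=-1.3333) → pose (5.0651, 2.6190, -2.8396)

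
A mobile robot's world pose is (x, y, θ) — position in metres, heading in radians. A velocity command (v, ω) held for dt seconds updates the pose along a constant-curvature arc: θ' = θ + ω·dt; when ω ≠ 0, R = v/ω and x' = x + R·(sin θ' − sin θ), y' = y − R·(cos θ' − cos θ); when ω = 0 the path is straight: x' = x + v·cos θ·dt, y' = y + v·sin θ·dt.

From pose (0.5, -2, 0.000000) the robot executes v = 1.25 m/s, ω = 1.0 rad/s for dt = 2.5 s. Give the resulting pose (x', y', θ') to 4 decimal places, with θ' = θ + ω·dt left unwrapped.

θ' = 0.0000 + 1.0·2.5 = 2.5000
R = v/ω = 1.25/1.0 = 1.2500
x' = 0.5 + 1.2500·(sin 2.5000 − sin 0.0000) = 1.2481
y' = -2 − 1.2500·(cos 2.5000 − cos 0.0000) = 0.2514

(1.2481, 0.2514, 2.5000)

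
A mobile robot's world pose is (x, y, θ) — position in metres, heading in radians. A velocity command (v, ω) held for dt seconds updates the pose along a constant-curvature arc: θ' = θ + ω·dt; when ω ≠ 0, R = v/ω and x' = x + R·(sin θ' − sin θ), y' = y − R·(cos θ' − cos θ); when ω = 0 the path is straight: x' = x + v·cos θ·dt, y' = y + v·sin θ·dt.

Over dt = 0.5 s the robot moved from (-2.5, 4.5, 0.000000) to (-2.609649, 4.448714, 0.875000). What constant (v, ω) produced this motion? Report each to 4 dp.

Δθ = 0.875000 − 0.000000 = 0.875000
ω = Δθ/dt = 0.875000/0.5 = 1.7500
R = Δx/(sin θ' − sin θ) = -0.1429
v = R·ω = -0.1429·1.7500 = -0.2500

v = -0.2500, ω = 1.7500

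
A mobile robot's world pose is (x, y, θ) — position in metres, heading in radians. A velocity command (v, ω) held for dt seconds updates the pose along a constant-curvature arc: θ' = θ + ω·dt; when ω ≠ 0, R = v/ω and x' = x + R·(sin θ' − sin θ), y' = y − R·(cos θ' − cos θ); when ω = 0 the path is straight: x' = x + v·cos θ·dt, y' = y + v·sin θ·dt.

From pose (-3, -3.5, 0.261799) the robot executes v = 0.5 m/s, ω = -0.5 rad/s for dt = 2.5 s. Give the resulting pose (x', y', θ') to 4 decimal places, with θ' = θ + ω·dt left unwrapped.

θ' = 0.2618 + -0.5·2.5 = -0.9882
R = v/ω = 0.5/-0.5 = -1.0000
x' = -3 + -1.0000·(sin -0.9882 − sin 0.2618) = -1.9061
y' = -3.5 − -1.0000·(cos -0.9882 − cos 0.2618) = -3.9157

(-1.9061, -3.9157, -0.9882)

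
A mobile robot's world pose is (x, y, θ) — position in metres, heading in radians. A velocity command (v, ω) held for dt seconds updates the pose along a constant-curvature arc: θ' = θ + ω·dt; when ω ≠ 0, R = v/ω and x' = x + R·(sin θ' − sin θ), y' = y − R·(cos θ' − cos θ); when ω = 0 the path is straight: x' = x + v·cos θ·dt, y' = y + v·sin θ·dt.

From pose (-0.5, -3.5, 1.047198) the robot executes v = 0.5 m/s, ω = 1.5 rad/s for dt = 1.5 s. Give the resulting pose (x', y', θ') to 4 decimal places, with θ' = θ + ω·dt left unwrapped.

(-0.8403, -3.0040, 3.2972)

θ' = 1.0472 + 1.5·1.5 = 3.2972
R = v/ω = 0.5/1.5 = 0.3333
x' = -0.5 + 0.3333·(sin 3.2972 − sin 1.0472) = -0.8403
y' = -3.5 − 0.3333·(cos 3.2972 − cos 1.0472) = -3.0040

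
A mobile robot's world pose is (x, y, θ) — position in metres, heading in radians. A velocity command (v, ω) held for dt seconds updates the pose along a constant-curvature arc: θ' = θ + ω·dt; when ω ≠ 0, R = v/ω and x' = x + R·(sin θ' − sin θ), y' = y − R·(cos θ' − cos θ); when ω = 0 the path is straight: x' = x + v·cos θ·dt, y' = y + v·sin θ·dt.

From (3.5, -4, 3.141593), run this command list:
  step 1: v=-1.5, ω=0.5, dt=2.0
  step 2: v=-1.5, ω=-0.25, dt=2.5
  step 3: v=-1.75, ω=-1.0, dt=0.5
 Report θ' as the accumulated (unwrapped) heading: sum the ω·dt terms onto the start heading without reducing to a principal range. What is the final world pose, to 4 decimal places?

step 1: θ'=4.1416 (R=-3.0000) → pose (6.0244, -2.6209, 4.1416)
step 2: θ'=3.5166 (R=6.0000) → pose (8.8756, -0.2797, 3.5166)
step 3: θ'=3.0166 (R=1.7500) → pose (9.7348, -0.1717, 3.0166)

(9.7348, -0.1717, 3.0166)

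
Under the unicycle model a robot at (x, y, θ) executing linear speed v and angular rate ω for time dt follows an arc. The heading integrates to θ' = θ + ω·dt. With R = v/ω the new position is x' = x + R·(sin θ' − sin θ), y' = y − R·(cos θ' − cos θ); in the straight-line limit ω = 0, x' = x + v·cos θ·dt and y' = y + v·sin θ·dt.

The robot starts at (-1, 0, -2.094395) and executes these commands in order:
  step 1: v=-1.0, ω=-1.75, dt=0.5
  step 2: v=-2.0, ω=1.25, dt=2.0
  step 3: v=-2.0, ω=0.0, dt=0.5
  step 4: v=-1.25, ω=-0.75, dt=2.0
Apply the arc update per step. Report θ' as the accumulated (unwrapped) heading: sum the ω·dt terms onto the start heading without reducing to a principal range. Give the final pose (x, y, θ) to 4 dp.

step 1: θ'=-2.9694 (R=0.5714) → pose (-0.6030, 0.2773, -2.9694)
step 2: θ'=-0.4694 (R=-1.6000) → pose (-0.1534, 3.2805, -0.4694)
step 3: θ'=-0.4694 (straight) → pose (-1.0453, 3.7329, -0.4694)
step 4: θ'=-1.9694 (R=1.6667) → pose (-1.8274, 5.8662, -1.9694)

(-1.8274, 5.8662, -1.9694)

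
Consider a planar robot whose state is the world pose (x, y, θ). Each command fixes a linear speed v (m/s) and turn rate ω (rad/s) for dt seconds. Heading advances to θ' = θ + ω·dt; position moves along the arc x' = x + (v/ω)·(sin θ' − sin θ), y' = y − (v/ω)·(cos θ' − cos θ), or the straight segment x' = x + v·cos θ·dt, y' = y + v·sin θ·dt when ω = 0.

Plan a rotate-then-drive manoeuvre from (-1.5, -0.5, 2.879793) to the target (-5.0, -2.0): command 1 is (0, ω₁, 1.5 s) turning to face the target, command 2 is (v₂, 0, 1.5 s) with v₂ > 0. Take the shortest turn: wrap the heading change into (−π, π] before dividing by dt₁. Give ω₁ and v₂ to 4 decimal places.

heading to target = atan2(-2−-0.5, -5−-1.5) = -2.7367
Δθ = wrap(-2.7367 − 2.8798) = 0.6667; ω₁ = Δθ/dt₁ = 0.4445
distance = √((-5−-1.5)² + (-2−-0.5)²) = 3.8079; v₂ = distance/dt₂ = 2.5386

ω₁ = 0.4445, v₂ = 2.5386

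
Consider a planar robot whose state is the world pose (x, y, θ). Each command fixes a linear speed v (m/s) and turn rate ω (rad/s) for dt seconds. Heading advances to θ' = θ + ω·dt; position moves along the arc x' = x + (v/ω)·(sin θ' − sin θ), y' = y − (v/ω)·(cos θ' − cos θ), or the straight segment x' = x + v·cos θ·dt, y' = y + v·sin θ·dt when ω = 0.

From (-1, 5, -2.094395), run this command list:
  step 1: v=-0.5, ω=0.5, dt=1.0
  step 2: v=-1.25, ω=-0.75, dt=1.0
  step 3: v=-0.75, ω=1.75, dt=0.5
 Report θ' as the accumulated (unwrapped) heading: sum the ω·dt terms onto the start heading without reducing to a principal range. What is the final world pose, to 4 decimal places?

(-0.2727, 6.9444, -1.4694)

step 1: θ'=-1.5944 (R=-1.0000) → pose (-0.8663, 5.4764, -1.5944)
step 2: θ'=-2.3444 (R=1.6667) → pose (-0.3924, 6.6016, -2.3444)
step 3: θ'=-1.4694 (R=-0.4286) → pose (-0.2727, 6.9444, -1.4694)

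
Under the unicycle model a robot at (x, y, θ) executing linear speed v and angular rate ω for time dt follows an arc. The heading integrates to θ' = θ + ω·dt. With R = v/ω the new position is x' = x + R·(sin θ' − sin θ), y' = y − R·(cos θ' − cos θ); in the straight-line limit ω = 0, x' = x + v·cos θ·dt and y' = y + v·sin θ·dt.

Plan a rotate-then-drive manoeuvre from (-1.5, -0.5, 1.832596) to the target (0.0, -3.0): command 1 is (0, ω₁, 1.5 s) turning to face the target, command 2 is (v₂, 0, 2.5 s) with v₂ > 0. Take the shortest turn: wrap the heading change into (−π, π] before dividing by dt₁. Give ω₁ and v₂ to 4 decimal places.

ω₁ = -1.9086, v₂ = 1.1662

heading to target = atan2(-3−-0.5, 0−-1.5) = -1.0304
Δθ = wrap(-1.0304 − 1.8326) = -2.8630; ω₁ = Δθ/dt₁ = -1.9086
distance = √((0−-1.5)² + (-3−-0.5)²) = 2.9155; v₂ = distance/dt₂ = 1.1662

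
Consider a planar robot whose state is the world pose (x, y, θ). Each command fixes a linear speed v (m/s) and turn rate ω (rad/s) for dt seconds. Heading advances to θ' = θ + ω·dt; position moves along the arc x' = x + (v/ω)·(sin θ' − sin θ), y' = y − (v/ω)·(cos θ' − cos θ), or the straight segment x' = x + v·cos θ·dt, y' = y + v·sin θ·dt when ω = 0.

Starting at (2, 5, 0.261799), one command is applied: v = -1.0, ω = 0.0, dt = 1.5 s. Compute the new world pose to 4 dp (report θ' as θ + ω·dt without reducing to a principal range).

(0.5511, 4.6118, 0.2618)

θ' = 0.2618 + 0.0·1.5 = 0.2618
ω = 0 → straight: x' = 2 + -1.0·cos(0.2618)·1.5 = 0.5511
y' = 5 + -1.0·sin(0.2618)·1.5 = 4.6118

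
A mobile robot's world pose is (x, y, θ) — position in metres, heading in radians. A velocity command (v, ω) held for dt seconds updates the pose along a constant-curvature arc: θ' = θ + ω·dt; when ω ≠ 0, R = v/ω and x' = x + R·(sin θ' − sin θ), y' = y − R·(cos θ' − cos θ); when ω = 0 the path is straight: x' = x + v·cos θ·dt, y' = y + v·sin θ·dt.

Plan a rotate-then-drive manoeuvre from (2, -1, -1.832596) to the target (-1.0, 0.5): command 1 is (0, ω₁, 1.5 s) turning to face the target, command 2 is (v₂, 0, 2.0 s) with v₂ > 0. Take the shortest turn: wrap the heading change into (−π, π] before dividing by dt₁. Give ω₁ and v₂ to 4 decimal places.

heading to target = atan2(0.5−-1, -1−2) = 2.6779
Δθ = wrap(2.6779 − -1.8326) = -1.7726; ω₁ = Δθ/dt₁ = -1.1818
distance = √((-1−2)² + (0.5−-1)²) = 3.3541; v₂ = distance/dt₂ = 1.6771

ω₁ = -1.1818, v₂ = 1.6771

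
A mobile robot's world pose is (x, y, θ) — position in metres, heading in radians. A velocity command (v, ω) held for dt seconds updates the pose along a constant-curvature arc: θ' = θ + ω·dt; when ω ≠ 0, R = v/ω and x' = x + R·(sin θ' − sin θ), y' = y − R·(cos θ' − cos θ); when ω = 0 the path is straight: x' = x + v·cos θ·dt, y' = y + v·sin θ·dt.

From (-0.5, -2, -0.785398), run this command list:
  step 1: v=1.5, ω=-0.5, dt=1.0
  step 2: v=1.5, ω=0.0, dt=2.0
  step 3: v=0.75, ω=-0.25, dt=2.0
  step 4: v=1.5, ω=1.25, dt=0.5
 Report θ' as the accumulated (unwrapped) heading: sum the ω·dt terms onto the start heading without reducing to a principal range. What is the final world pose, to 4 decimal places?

step 1: θ'=-1.2854 (R=-3.0000) → pose (0.2573, -3.2767, -1.2854)
step 2: θ'=-1.2854 (straight) → pose (1.1019, -6.1554, -1.2854)
step 3: θ'=-1.7854 (R=-3.0000) → pose (1.1545, -7.6388, -1.7854)
step 4: θ'=-1.1604 (R=1.2000) → pose (1.2266, -8.3732, -1.1604)

(1.2266, -8.3732, -1.1604)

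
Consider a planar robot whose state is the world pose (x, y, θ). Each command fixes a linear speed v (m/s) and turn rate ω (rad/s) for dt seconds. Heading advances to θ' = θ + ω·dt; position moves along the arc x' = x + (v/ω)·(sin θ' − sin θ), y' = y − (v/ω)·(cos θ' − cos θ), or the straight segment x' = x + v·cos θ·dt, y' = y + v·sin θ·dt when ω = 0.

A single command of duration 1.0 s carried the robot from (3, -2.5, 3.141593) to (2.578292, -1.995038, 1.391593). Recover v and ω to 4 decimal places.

v = 0.7500, ω = -1.7500

Δθ = 1.391593 − 3.141593 = -1.750000
ω = Δθ/dt = -1.750000/1.0 = -1.7500
R = −Δy/(cos θ' − cos θ) = -0.4286
v = R·ω = -0.4286·-1.7500 = 0.7500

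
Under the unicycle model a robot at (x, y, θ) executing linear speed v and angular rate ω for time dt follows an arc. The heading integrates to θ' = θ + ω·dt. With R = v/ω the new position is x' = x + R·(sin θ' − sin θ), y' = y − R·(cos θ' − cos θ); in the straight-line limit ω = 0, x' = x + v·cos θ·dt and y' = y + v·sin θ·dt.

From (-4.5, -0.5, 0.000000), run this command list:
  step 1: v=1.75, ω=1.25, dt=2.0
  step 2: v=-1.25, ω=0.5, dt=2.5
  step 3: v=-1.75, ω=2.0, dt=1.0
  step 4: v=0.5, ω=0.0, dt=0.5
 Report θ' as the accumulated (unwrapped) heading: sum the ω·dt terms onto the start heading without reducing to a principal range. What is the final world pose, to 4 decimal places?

(-0.5771, 3.3175, 5.7500)

step 1: θ'=2.5000 (R=1.4000) → pose (-3.6621, 2.0216, 2.5000)
step 2: θ'=3.7500 (R=-2.5000) → pose (-0.7371, 1.9731, 3.7500)
step 3: θ'=5.7500 (R=-0.8750) → pose (-0.7924, 3.4446, 5.7500)
step 4: θ'=5.7500 (straight) → pose (-0.5771, 3.3175, 5.7500)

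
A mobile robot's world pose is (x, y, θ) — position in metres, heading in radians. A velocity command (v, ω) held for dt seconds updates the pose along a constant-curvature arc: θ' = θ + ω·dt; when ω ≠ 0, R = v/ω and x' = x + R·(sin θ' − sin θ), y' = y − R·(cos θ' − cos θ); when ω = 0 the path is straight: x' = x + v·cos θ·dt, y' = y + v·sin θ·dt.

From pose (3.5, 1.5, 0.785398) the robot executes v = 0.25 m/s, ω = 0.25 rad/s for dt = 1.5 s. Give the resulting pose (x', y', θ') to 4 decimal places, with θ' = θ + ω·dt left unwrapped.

θ' = 0.7854 + 0.25·1.5 = 1.1604
R = v/ω = 0.25/0.25 = 1.0000
x' = 3.5 + 1.0000·(sin 1.1604 − sin 0.7854) = 3.7099
y' = 1.5 − 1.0000·(cos 1.1604 − cos 0.7854) = 1.8081

(3.7099, 1.8081, 1.1604)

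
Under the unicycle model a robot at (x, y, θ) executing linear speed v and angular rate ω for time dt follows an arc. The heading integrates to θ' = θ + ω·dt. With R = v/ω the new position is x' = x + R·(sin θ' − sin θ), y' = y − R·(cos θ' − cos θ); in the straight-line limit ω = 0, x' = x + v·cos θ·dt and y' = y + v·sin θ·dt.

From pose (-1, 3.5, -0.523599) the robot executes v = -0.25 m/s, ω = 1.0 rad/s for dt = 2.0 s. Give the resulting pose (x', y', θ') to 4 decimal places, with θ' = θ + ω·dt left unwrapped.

(-1.3739, 3.3071, 1.4764)

θ' = -0.5236 + 1.0·2.0 = 1.4764
R = v/ω = -0.25/1.0 = -0.2500
x' = -1 + -0.2500·(sin 1.4764 − sin -0.5236) = -1.3739
y' = 3.5 − -0.2500·(cos 1.4764 − cos -0.5236) = 3.3071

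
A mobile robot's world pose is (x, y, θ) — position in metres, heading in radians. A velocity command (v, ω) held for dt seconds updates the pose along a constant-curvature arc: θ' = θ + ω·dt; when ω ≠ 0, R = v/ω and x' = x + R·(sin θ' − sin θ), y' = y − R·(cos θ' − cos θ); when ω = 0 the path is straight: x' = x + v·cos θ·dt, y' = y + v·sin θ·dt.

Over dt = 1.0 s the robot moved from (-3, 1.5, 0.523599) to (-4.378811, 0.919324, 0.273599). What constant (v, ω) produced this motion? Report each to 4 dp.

Δθ = 0.273599 − 0.523599 = -0.250000
ω = Δθ/dt = -0.250000/1.0 = -0.2500
R = Δx/(sin θ' − sin θ) = 6.0000
v = R·ω = 6.0000·-0.2500 = -1.5000

v = -1.5000, ω = -0.2500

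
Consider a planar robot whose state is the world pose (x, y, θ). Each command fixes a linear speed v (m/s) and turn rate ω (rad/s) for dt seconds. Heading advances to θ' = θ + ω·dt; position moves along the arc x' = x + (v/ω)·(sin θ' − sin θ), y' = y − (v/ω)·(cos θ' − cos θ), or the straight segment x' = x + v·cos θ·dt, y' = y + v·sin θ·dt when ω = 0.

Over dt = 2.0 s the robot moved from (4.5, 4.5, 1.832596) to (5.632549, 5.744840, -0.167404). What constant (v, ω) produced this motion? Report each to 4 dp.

v = 1.0000, ω = -1.0000

Δθ = -0.167404 − 1.832596 = -2.000000
ω = Δθ/dt = -2.000000/2.0 = -1.0000
R = −Δy/(cos θ' − cos θ) = -1.0000
v = R·ω = -1.0000·-1.0000 = 1.0000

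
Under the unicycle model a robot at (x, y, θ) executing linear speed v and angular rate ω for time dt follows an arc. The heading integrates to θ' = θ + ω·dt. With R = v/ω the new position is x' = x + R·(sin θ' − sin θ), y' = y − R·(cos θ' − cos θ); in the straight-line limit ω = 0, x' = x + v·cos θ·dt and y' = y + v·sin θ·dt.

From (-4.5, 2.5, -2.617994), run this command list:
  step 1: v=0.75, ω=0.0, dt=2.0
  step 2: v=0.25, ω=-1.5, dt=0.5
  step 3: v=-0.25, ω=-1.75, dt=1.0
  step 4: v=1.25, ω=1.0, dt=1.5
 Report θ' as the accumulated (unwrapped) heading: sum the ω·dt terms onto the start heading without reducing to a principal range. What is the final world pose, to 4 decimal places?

(-6.3959, 3.1404, -3.6180)

step 1: θ'=-2.6180 (straight) → pose (-5.7990, 1.7500, -2.6180)
step 2: θ'=-3.3680 (R=-0.1667) → pose (-5.9198, 1.7319, -3.3680)
step 3: θ'=-5.1180 (R=0.1429) → pose (-5.8206, 1.5363, -5.1180)
step 4: θ'=-3.6180 (R=1.2500) → pose (-6.3959, 3.1404, -3.6180)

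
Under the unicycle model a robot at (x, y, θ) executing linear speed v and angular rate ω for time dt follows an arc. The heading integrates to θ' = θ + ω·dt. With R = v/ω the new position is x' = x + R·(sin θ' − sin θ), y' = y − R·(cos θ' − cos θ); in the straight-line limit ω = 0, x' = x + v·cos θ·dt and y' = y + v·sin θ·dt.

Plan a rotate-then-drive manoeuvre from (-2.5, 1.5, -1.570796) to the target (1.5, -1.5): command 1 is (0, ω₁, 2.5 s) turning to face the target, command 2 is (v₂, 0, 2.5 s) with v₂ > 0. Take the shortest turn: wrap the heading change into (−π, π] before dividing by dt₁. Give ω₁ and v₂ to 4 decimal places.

heading to target = atan2(-1.5−1.5, 1.5−-2.5) = -0.6435
Δθ = wrap(-0.6435 − -1.5708) = 0.9273; ω₁ = Δθ/dt₁ = 0.3709
distance = √((1.5−-2.5)² + (-1.5−1.5)²) = 5.0000; v₂ = distance/dt₂ = 2.0000

ω₁ = 0.3709, v₂ = 2.0000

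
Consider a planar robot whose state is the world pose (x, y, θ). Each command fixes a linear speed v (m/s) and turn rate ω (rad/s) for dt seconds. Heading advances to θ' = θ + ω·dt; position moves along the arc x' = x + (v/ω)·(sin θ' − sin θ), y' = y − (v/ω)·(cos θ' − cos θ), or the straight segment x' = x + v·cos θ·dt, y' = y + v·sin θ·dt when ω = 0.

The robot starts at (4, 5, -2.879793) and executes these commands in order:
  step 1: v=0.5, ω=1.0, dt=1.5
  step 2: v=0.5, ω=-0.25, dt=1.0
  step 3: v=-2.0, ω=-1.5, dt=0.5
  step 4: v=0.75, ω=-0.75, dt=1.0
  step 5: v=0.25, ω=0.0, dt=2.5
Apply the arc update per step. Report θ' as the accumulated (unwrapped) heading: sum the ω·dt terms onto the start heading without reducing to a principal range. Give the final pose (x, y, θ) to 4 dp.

step 1: θ'=-1.3798 (R=0.5000) → pose (3.6385, 4.4221, -1.3798)
step 2: θ'=-1.6298 (R=-2.0000) → pose (3.6714, 3.9245, -1.6298)
step 3: θ'=-2.3798 (R=1.3333) → pose (4.0821, 4.8107, -2.3798)
step 4: θ'=-3.1298 (R=-1.0000) → pose (3.4037, 4.5343, -3.1298)
step 5: θ'=-3.1298 (straight) → pose (2.7787, 4.5270, -3.1298)

(2.7787, 4.5270, -3.1298)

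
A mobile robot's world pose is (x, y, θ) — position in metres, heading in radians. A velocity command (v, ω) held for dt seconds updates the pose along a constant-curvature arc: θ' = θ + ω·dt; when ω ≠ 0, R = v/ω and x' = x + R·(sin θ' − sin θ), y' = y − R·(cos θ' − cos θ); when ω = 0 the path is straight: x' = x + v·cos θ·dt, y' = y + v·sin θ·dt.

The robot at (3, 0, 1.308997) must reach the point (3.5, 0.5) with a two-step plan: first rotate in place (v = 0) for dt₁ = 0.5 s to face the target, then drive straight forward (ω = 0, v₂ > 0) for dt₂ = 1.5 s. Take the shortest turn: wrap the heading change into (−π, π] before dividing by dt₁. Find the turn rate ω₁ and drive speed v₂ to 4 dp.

heading to target = atan2(0.5−0, 3.5−3) = 0.7854
Δθ = wrap(0.7854 − 1.3090) = -0.5236; ω₁ = Δθ/dt₁ = -1.0472
distance = √((3.5−3)² + (0.5−0)²) = 0.7071; v₂ = distance/dt₂ = 0.4714

ω₁ = -1.0472, v₂ = 0.4714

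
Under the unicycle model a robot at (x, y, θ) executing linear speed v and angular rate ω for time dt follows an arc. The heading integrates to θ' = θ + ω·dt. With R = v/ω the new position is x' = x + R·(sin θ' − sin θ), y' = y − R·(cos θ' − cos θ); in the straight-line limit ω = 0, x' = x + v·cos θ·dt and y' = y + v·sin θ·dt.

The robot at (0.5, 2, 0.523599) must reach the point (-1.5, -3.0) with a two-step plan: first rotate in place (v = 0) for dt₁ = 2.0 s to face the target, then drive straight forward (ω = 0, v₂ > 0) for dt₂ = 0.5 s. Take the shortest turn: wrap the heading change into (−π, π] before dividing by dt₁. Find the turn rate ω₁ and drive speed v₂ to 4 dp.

heading to target = atan2(-3−2, -1.5−0.5) = -1.9513
Δθ = wrap(-1.9513 − 0.5236) = -2.4749; ω₁ = Δθ/dt₁ = -1.2375
distance = √((-1.5−0.5)² + (-3−2)²) = 5.3852; v₂ = distance/dt₂ = 10.7703

ω₁ = -1.2375, v₂ = 10.7703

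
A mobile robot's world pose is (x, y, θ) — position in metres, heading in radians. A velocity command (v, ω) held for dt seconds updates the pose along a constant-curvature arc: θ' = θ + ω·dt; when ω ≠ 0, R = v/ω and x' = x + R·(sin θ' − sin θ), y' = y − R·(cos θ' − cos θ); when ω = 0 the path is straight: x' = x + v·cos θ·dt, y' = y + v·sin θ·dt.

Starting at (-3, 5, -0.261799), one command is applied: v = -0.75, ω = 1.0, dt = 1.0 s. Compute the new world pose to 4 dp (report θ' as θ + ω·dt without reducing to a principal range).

(-3.6988, 4.8303, 0.7382)

θ' = -0.2618 + 1.0·1.0 = 0.7382
R = v/ω = -0.75/1.0 = -0.7500
x' = -3 + -0.7500·(sin 0.7382 − sin -0.2618) = -3.6988
y' = 5 − -0.7500·(cos 0.7382 − cos -0.2618) = 4.8303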